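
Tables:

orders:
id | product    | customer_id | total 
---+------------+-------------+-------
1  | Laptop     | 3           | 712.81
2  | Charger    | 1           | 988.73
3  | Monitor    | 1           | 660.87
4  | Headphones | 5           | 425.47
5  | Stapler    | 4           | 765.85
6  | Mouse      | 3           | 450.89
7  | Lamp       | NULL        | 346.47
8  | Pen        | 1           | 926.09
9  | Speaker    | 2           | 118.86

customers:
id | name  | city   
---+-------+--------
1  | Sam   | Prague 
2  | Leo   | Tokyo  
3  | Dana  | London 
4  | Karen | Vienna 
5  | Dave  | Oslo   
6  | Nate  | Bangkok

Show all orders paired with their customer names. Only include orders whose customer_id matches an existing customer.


INNER JOIN keeps only orders rows whose customer_id matches an id in customers. Walk through each order:
  - order 1 (Laptop): customer_id=3 -> matches Dana
  - order 2 (Charger): customer_id=1 -> matches Sam
  - order 3 (Monitor): customer_id=1 -> matches Sam
  - order 4 (Headphones): customer_id=5 -> matches Dave
  - order 5 (Stapler): customer_id=4 -> matches Karen
  - order 6 (Mouse): customer_id=3 -> matches Dana
  - order 7 (Lamp): customer_id=NULL, no match -> dropped
  - order 8 (Pen): customer_id=1 -> matches Sam
  - order 9 (Speaker): customer_id=2 -> matches Leo
So 1 of 9 rows is dropped.

SQL:
SELECT a.product, b.name AS customer
FROM orders a
INNER JOIN customers b ON a.customer_id = b.id

Result:
product    | customer
-----------+---------
Laptop     | Dana    
Charger    | Sam     
Monitor    | Sam     
Headphones | Dave    
Stapler    | Karen   
Mouse      | Dana    
Pen        | Sam     
Speaker    | Leo     


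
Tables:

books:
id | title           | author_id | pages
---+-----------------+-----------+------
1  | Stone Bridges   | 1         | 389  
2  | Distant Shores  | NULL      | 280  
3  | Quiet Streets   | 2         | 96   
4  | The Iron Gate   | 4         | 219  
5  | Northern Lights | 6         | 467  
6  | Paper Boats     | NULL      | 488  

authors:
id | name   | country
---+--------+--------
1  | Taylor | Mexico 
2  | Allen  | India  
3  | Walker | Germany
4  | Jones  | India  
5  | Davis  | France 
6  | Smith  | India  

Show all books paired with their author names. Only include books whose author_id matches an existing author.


INNER JOIN keeps only books rows whose author_id matches an id in authors. Walk through each book:
  - book 1 (Stone Bridges): author_id=1 -> matches Taylor
  - book 2 (Distant Shores): author_id=NULL, no match -> dropped
  - book 3 (Quiet Streets): author_id=2 -> matches Allen
  - book 4 (The Iron Gate): author_id=4 -> matches Jones
  - book 5 (Northern Lights): author_id=6 -> matches Smith
  - book 6 (Paper Boats): author_id=NULL, no match -> dropped
So 2 of 6 rows are dropped.

SQL:
SELECT a.title, b.name AS author
FROM books a
INNER JOIN authors b ON a.author_id = b.id

Result:
title           | author
----------------+-------
Stone Bridges   | Taylor
Quiet Streets   | Allen 
The Iron Gate   | Jones 
Northern Lights | Smith 


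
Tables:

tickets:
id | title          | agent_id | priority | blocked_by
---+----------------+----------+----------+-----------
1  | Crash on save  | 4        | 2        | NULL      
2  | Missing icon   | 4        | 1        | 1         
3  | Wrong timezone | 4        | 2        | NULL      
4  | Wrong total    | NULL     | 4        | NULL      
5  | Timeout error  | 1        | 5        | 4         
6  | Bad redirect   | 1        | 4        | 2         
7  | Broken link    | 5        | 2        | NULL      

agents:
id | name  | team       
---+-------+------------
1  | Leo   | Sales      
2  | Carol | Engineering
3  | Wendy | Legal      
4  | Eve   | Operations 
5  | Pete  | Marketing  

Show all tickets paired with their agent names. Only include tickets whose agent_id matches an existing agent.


INNER JOIN keeps only tickets rows whose agent_id matches an id in agents. Walk through each ticket:
  - ticket 1 (Crash on save): agent_id=4 -> matches Eve
  - ticket 2 (Missing icon): agent_id=4 -> matches Eve
  - ticket 3 (Wrong timezone): agent_id=4 -> matches Eve
  - ticket 4 (Wrong total): agent_id=NULL, no match -> dropped
  - ticket 5 (Timeout error): agent_id=1 -> matches Leo
  - ticket 6 (Bad redirect): agent_id=1 -> matches Leo
  - ticket 7 (Broken link): agent_id=5 -> matches Pete
So 1 of 7 rows is dropped.

SQL:
SELECT a.title, b.name AS agent
FROM tickets a
INNER JOIN agents b ON a.agent_id = b.id

Result:
title          | agent
---------------+------
Crash on save  | Eve  
Missing icon   | Eve  
Wrong timezone | Eve  
Timeout error  | Leo  
Bad redirect   | Leo  
Broken link    | Pete 


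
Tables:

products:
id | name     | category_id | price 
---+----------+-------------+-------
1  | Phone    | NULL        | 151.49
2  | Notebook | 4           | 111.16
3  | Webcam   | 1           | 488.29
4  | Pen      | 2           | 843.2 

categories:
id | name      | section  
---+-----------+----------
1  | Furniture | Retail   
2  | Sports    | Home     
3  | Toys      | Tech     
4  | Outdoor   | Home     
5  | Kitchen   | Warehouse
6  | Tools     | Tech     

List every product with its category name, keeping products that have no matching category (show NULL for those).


LEFT JOIN keeps every row from products (the left table); where category_id has no match in categories, the category columns become NULL. Walk through each product:
  - product 1 (Phone): category_id=NULL, no match -> kept with NULL
  - product 2 (Notebook): category_id=4 -> matches Outdoor
  - product 3 (Webcam): category_id=1 -> matches Furniture
  - product 4 (Pen): category_id=2 -> matches Sports
All 4 rows appear; 1 has NULL category.

SQL:
SELECT a.name, b.name AS category
FROM products a
LEFT JOIN categories b ON a.category_id = b.id

Result:
name     | category 
---------+----------
Phone    | NULL     
Notebook | Outdoor  
Webcam   | Furniture
Pen      | Sports   


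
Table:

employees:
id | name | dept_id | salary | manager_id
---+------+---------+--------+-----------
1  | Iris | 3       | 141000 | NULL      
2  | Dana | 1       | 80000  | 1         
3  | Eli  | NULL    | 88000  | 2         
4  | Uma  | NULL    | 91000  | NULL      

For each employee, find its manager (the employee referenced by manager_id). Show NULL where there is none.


This is a self-join: employees is joined to a second copy of itself, matching each row's manager_id to another row's id. Use LEFT JOIN so rows with manager_id=NULL are kept.
  - employee 1 (Iris): manager_id=NULL -> NULL
  - employee 2 (Dana): manager_id=1 -> Iris
  - employee 3 (Eli): manager_id=2 -> Dana
  - employee 4 (Uma): manager_id=NULL -> NULL

SQL:
SELECT a.name AS item, b.name AS manager
FROM employees a
LEFT JOIN employees b ON a.manager_id = b.id

Result:
item | manager
-----+--------
Iris | NULL   
Dana | Iris   
Eli  | Dana   
Uma  | NULL   


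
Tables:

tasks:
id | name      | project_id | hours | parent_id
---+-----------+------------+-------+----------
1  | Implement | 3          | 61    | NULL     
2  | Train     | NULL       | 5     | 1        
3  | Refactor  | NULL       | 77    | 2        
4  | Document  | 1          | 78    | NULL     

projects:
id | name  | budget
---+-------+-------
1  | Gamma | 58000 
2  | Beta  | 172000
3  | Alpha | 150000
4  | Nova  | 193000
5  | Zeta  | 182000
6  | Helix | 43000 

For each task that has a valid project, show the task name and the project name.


INNER JOIN keeps only tasks rows whose project_id matches an id in projects. Walk through each task:
  - task 1 (Implement): project_id=3 -> matches Alpha
  - task 2 (Train): project_id=NULL, no match -> dropped
  - task 3 (Refactor): project_id=NULL, no match -> dropped
  - task 4 (Document): project_id=1 -> matches Gamma
So 2 of 4 rows are dropped.

SQL:
SELECT a.name, b.name AS project
FROM tasks a
INNER JOIN projects b ON a.project_id = b.id

Result:
name      | project
----------+--------
Implement | Alpha  
Document  | Gamma  


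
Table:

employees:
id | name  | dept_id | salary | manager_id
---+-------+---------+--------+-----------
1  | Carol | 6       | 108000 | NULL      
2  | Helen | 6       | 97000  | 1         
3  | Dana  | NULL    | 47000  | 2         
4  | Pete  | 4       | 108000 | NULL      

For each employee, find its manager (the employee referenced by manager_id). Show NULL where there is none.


This is a self-join: employees is joined to a second copy of itself, matching each row's manager_id to another row's id. Use LEFT JOIN so rows with manager_id=NULL are kept.
  - employee 1 (Carol): manager_id=NULL -> NULL
  - employee 2 (Helen): manager_id=1 -> Carol
  - employee 3 (Dana): manager_id=2 -> Helen
  - employee 4 (Pete): manager_id=NULL -> NULL

SQL:
SELECT a.name AS item, b.name AS manager
FROM employees a
LEFT JOIN employees b ON a.manager_id = b.id

Result:
item  | manager
------+--------
Carol | NULL   
Helen | Carol  
Dana  | Helen  
Pete  | NULL   


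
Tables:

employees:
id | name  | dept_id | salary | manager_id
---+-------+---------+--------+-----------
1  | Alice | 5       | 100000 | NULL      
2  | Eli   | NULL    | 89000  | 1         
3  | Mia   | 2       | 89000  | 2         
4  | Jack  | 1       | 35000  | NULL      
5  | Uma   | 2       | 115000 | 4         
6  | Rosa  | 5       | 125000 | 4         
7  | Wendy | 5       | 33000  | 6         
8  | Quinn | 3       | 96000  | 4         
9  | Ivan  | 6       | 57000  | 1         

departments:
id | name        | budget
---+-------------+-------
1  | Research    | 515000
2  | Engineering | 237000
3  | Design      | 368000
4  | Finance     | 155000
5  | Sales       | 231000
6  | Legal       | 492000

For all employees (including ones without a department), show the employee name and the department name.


LEFT JOIN keeps every row from employees (the left table); where dept_id has no match in departments, the department columns become NULL. Walk through each employee:
  - employee 1 (Alice): dept_id=5 -> matches Sales
  - employee 2 (Eli): dept_id=NULL, no match -> kept with NULL
  - employee 3 (Mia): dept_id=2 -> matches Engineering
  - employee 4 (Jack): dept_id=1 -> matches Research
  - employee 5 (Uma): dept_id=2 -> matches Engineering
  - employee 6 (Rosa): dept_id=5 -> matches Sales
  - employee 7 (Wendy): dept_id=5 -> matches Sales
  - employee 8 (Quinn): dept_id=3 -> matches Design
  - employee 9 (Ivan): dept_id=6 -> matches Legal
All 9 rows appear; 1 has NULL department.

SQL:
SELECT a.name, b.name AS department
FROM employees a
LEFT JOIN departments b ON a.dept_id = b.id

Result:
name  | department 
------+------------
Alice | Sales      
Eli   | NULL       
Mia   | Engineering
Jack  | Research   
Uma   | Engineering
Rosa  | Sales      
Wendy | Sales      
Quinn | Design     
Ivan  | Legal      


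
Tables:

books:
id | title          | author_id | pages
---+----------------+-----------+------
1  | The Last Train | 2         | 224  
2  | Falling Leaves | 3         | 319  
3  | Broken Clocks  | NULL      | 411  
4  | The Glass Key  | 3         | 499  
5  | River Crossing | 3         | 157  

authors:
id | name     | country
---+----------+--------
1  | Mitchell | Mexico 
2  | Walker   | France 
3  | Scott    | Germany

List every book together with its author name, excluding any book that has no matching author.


INNER JOIN keeps only books rows whose author_id matches an id in authors. Walk through each book:
  - book 1 (The Last Train): author_id=2 -> matches Walker
  - book 2 (Falling Leaves): author_id=3 -> matches Scott
  - book 3 (Broken Clocks): author_id=NULL, no match -> dropped
  - book 4 (The Glass Key): author_id=3 -> matches Scott
  - book 5 (River Crossing): author_id=3 -> matches Scott
So 1 of 5 rows is dropped.

SQL:
SELECT a.title, b.name AS author
FROM books a
INNER JOIN authors b ON a.author_id = b.id

Result:
title          | author
---------------+-------
The Last Train | Walker
Falling Leaves | Scott 
The Glass Key  | Scott 
River Crossing | Scott 


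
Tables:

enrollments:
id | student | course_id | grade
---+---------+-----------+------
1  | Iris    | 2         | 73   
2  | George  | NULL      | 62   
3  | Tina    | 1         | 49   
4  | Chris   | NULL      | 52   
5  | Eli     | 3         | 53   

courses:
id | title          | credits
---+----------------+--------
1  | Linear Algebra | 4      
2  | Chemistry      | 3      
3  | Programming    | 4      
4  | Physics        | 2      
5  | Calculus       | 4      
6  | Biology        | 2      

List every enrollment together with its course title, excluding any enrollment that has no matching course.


INNER JOIN keeps only enrollments rows whose course_id matches an id in courses. Walk through each enrollment:
  - enrollment 1 (Iris): course_id=2 -> matches Chemistry
  - enrollment 2 (George): course_id=NULL, no match -> dropped
  - enrollment 3 (Tina): course_id=1 -> matches Linear Algebra
  - enrollment 4 (Chris): course_id=NULL, no match -> dropped
  - enrollment 5 (Eli): course_id=3 -> matches Programming
So 2 of 5 rows are dropped.

SQL:
SELECT a.student, b.title AS course
FROM enrollments a
INNER JOIN courses b ON a.course_id = b.id

Result:
student | course        
--------+---------------
Iris    | Chemistry     
Tina    | Linear Algebra
Eli     | Programming   


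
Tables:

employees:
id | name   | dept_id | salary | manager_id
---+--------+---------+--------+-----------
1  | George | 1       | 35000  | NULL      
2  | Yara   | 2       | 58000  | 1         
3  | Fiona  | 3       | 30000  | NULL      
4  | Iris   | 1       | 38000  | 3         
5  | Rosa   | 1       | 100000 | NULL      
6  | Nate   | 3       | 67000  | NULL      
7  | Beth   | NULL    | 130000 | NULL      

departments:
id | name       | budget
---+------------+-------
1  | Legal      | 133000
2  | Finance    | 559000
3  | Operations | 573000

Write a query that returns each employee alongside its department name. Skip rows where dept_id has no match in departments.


INNER JOIN keeps only employees rows whose dept_id matches an id in departments. Walk through each employee:
  - employee 1 (George): dept_id=1 -> matches Legal
  - employee 2 (Yara): dept_id=2 -> matches Finance
  - employee 3 (Fiona): dept_id=3 -> matches Operations
  - employee 4 (Iris): dept_id=1 -> matches Legal
  - employee 5 (Rosa): dept_id=1 -> matches Legal
  - employee 6 (Nate): dept_id=3 -> matches Operations
  - employee 7 (Beth): dept_id=NULL, no match -> dropped
So 1 of 7 rows is dropped.

SQL:
SELECT a.name, b.name AS department
FROM employees a
INNER JOIN departments b ON a.dept_id = b.id

Result:
name   | department
-------+-----------
George | Legal     
Yara   | Finance   
Fiona  | Operations
Iris   | Legal     
Rosa   | Legal     
Nate   | Operations


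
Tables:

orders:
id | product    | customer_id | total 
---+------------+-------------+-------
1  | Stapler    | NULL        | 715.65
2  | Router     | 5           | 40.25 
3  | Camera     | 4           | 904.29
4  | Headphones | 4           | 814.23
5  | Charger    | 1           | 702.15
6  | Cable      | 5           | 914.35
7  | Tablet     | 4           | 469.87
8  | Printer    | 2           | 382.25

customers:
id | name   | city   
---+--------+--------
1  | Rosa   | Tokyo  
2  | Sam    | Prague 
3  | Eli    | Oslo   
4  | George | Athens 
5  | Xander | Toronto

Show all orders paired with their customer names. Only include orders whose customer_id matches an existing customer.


INNER JOIN keeps only orders rows whose customer_id matches an id in customers. Walk through each order:
  - order 1 (Stapler): customer_id=NULL, no match -> dropped
  - order 2 (Router): customer_id=5 -> matches Xander
  - order 3 (Camera): customer_id=4 -> matches George
  - order 4 (Headphones): customer_id=4 -> matches George
  - order 5 (Charger): customer_id=1 -> matches Rosa
  - order 6 (Cable): customer_id=5 -> matches Xander
  - order 7 (Tablet): customer_id=4 -> matches George
  - order 8 (Printer): customer_id=2 -> matches Sam
So 1 of 8 rows is dropped.

SQL:
SELECT a.product, b.name AS customer
FROM orders a
INNER JOIN customers b ON a.customer_id = b.id

Result:
product    | customer
-----------+---------
Router     | Xander  
Camera     | George  
Headphones | George  
Charger    | Rosa    
Cable      | Xander  
Tablet     | George  
Printer    | Sam     


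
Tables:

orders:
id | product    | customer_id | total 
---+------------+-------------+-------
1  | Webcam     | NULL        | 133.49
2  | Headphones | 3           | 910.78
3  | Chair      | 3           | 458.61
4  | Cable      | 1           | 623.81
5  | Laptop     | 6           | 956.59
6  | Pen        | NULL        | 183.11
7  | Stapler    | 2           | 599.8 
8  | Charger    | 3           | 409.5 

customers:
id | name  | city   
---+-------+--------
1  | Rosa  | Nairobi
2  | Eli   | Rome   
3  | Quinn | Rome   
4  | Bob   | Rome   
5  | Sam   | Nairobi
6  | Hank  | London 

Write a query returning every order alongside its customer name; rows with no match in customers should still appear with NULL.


LEFT JOIN keeps every row from orders (the left table); where customer_id has no match in customers, the customer columns become NULL. Walk through each order:
  - order 1 (Webcam): customer_id=NULL, no match -> kept with NULL
  - order 2 (Headphones): customer_id=3 -> matches Quinn
  - order 3 (Chair): customer_id=3 -> matches Quinn
  - order 4 (Cable): customer_id=1 -> matches Rosa
  - order 5 (Laptop): customer_id=6 -> matches Hank
  - order 6 (Pen): customer_id=NULL, no match -> kept with NULL
  - order 7 (Stapler): customer_id=2 -> matches Eli
  - order 8 (Charger): customer_id=3 -> matches Quinn
All 8 rows appear; 2 have NULL customer.

SQL:
SELECT a.product, b.name AS customer
FROM orders a
LEFT JOIN customers b ON a.customer_id = b.id

Result:
product    | customer
-----------+---------
Webcam     | NULL    
Headphones | Quinn   
Chair      | Quinn   
Cable      | Rosa    
Laptop     | Hank    
Pen        | NULL    
Stapler    | Eli     
Charger    | Quinn   


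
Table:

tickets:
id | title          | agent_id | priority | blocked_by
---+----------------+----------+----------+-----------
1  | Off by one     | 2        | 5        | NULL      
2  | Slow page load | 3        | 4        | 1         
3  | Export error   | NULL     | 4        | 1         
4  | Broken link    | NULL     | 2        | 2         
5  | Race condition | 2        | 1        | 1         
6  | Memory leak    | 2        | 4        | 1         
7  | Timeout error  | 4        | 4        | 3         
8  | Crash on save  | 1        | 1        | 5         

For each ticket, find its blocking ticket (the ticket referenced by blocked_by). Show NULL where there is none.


This is a self-join: tickets is joined to a second copy of itself, matching each row's blocked_by to another row's id. Use LEFT JOIN so rows with blocked_by=NULL are kept.
  - ticket 1 (Off by one): blocked_by=NULL -> NULL
  - ticket 2 (Slow page load): blocked_by=1 -> Off by one
  - ticket 3 (Export error): blocked_by=1 -> Off by one
  - ticket 4 (Broken link): blocked_by=2 -> Slow page load
  - ticket 5 (Race condition): blocked_by=1 -> Off by one
  - ticket 6 (Memory leak): blocked_by=1 -> Off by one
  - ticket 7 (Timeout error): blocked_by=3 -> Export error
  - ticket 8 (Crash on save): blocked_by=5 -> Race condition

SQL:
SELECT a.title AS item, b.title AS blocked_by
FROM tickets a
LEFT JOIN tickets b ON a.blocked_by = b.id

Result:
item           | blocked_by    
---------------+---------------
Off by one     | NULL          
Slow page load | Off by one    
Export error   | Off by one    
Broken link    | Slow page load
Race condition | Off by one    
Memory leak    | Off by one    
Timeout error  | Export error  
Crash on save  | Race condition


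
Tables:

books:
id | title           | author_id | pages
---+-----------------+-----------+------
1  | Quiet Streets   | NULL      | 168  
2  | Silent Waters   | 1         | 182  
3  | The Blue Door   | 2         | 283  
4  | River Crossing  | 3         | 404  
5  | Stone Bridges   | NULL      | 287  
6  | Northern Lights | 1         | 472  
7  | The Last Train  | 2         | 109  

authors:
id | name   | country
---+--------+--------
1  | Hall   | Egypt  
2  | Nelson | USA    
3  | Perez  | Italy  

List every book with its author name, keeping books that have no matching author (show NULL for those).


LEFT JOIN keeps every row from books (the left table); where author_id has no match in authors, the author columns become NULL. Walk through each book:
  - book 1 (Quiet Streets): author_id=NULL, no match -> kept with NULL
  - book 2 (Silent Waters): author_id=1 -> matches Hall
  - book 3 (The Blue Door): author_id=2 -> matches Nelson
  - book 4 (River Crossing): author_id=3 -> matches Perez
  - book 5 (Stone Bridges): author_id=NULL, no match -> kept with NULL
  - book 6 (Northern Lights): author_id=1 -> matches Hall
  - book 7 (The Last Train): author_id=2 -> matches Nelson
All 7 rows appear; 2 have NULL author.

SQL:
SELECT a.title, b.name AS author
FROM books a
LEFT JOIN authors b ON a.author_id = b.id

Result:
title           | author
----------------+-------
Quiet Streets   | NULL  
Silent Waters   | Hall  
The Blue Door   | Nelson
River Crossing  | Perez 
Stone Bridges   | NULL  
Northern Lights | Hall  
The Last Train  | Nelson


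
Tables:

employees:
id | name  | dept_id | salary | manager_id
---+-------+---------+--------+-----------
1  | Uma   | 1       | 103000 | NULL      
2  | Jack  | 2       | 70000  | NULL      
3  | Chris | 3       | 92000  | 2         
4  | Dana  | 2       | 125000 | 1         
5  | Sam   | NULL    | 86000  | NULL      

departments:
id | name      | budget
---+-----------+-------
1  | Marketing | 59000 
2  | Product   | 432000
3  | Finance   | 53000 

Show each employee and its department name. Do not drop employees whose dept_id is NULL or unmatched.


LEFT JOIN keeps every row from employees (the left table); where dept_id has no match in departments, the department columns become NULL. Walk through each employee:
  - employee 1 (Uma): dept_id=1 -> matches Marketing
  - employee 2 (Jack): dept_id=2 -> matches Product
  - employee 3 (Chris): dept_id=3 -> matches Finance
  - employee 4 (Dana): dept_id=2 -> matches Product
  - employee 5 (Sam): dept_id=NULL, no match -> kept with NULL
All 5 rows appear; 1 has NULL department.

SQL:
SELECT a.name, b.name AS department
FROM employees a
LEFT JOIN departments b ON a.dept_id = b.id

Result:
name  | department
------+-----------
Uma   | Marketing 
Jack  | Product   
Chris | Finance   
Dana  | Product   
Sam   | NULL      


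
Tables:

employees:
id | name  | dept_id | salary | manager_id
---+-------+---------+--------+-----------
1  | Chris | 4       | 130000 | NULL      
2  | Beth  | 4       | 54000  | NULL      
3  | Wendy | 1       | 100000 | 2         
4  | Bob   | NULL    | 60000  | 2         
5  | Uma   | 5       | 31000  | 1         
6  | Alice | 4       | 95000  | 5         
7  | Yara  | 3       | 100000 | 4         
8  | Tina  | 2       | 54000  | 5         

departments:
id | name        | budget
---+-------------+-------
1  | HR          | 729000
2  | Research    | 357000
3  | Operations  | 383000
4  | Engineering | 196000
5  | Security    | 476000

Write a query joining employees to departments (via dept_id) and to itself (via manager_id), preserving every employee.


Two LEFT JOINs from the same base table employees: one to departments via dept_id, one to employees itself via manager_id. Both are LEFT so every employee is preserved.
Match against departments:
  - employee 1 (Chris): dept_id=4 -> matches Engineering
  - employee 2 (Beth): dept_id=4 -> matches Engineering
  - employee 3 (Wendy): dept_id=1 -> matches HR
  - employee 4 (Bob): dept_id=NULL, no match -> kept with NULL
  - employee 5 (Uma): dept_id=5 -> matches Security
  - employee 6 (Alice): dept_id=4 -> matches Engineering
  - employee 7 (Yara): dept_id=3 -> matches Operations
  - employee 8 (Tina): dept_id=2 -> matches Research
Match against employees (self):
  - employee 1 (Chris): manager_id=NULL -> NULL
  - employee 2 (Beth): manager_id=NULL -> NULL
  - employee 3 (Wendy): manager_id=2 -> Beth
  - employee 4 (Bob): manager_id=2 -> Beth
  - employee 5 (Uma): manager_id=1 -> Chris
  - employee 6 (Alice): manager_id=5 -> Uma
  - employee 7 (Yara): manager_id=4 -> Bob
  - employee 8 (Tina): manager_id=5 -> Uma

SQL:
SELECT a.name, b.name AS department, c.name AS manager
FROM employees a
LEFT JOIN departments b ON a.dept_id = b.id
LEFT JOIN employees c ON a.manager_id = c.id

Result:
name  | department  | manager
------+-------------+--------
Chris | Engineering | NULL   
Beth  | Engineering | NULL   
Wendy | HR          | Beth   
Bob   | NULL        | Beth   
Uma   | Security    | Chris  
Alice | Engineering | Uma    
Yara  | Operations  | Bob    
Tina  | Research    | Uma    


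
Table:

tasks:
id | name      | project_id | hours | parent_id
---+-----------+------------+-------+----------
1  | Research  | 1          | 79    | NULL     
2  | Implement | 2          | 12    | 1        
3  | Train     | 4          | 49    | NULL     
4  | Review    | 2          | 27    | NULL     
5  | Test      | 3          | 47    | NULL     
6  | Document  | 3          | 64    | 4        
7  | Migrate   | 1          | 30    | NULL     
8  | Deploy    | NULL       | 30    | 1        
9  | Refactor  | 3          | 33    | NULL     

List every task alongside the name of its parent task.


This is a self-join: tasks is joined to a second copy of itself, matching each row's parent_id to another row's id. Use LEFT JOIN so rows with parent_id=NULL are kept.
  - task 1 (Research): parent_id=NULL -> NULL
  - task 2 (Implement): parent_id=1 -> Research
  - task 3 (Train): parent_id=NULL -> NULL
  - task 4 (Review): parent_id=NULL -> NULL
  - task 5 (Test): parent_id=NULL -> NULL
  - task 6 (Document): parent_id=4 -> Review
  - task 7 (Migrate): parent_id=NULL -> NULL
  - task 8 (Deploy): parent_id=1 -> Research
  - task 9 (Refactor): parent_id=NULL -> NULL

SQL:
SELECT a.name AS item, b.name AS parent
FROM tasks a
LEFT JOIN tasks b ON a.parent_id = b.id

Result:
item      | parent  
----------+---------
Research  | NULL    
Implement | Research
Train     | NULL    
Review    | NULL    
Test      | NULL    
Document  | Review  
Migrate   | NULL    
Deploy    | Research
Refactor  | NULL    


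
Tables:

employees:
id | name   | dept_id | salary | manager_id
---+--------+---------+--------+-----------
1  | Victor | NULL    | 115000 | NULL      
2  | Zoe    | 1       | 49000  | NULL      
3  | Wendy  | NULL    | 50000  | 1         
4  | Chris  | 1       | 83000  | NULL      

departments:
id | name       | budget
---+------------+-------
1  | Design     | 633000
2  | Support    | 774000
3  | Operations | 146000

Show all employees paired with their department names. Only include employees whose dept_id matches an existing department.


INNER JOIN keeps only employees rows whose dept_id matches an id in departments. Walk through each employee:
  - employee 1 (Victor): dept_id=NULL, no match -> dropped
  - employee 2 (Zoe): dept_id=1 -> matches Design
  - employee 3 (Wendy): dept_id=NULL, no match -> dropped
  - employee 4 (Chris): dept_id=1 -> matches Design
So 2 of 4 rows are dropped.

SQL:
SELECT a.name, b.name AS department
FROM employees a
INNER JOIN departments b ON a.dept_id = b.id

Result:
name  | department
------+-----------
Zoe   | Design    
Chris | Design    


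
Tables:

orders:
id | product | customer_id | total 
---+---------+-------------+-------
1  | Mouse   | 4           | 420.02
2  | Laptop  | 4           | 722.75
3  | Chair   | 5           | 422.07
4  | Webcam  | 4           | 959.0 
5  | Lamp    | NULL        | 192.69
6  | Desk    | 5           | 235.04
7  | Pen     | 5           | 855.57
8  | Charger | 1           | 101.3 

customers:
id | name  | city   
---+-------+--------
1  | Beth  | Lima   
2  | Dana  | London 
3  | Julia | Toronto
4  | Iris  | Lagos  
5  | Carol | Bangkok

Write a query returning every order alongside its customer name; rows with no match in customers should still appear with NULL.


LEFT JOIN keeps every row from orders (the left table); where customer_id has no match in customers, the customer columns become NULL. Walk through each order:
  - order 1 (Mouse): customer_id=4 -> matches Iris
  - order 2 (Laptop): customer_id=4 -> matches Iris
  - order 3 (Chair): customer_id=5 -> matches Carol
  - order 4 (Webcam): customer_id=4 -> matches Iris
  - order 5 (Lamp): customer_id=NULL, no match -> kept with NULL
  - order 6 (Desk): customer_id=5 -> matches Carol
  - order 7 (Pen): customer_id=5 -> matches Carol
  - order 8 (Charger): customer_id=1 -> matches Beth
All 8 rows appear; 1 has NULL customer.

SQL:
SELECT a.product, b.name AS customer
FROM orders a
LEFT JOIN customers b ON a.customer_id = b.id

Result:
product | customer
--------+---------
Mouse   | Iris    
Laptop  | Iris    
Chair   | Carol   
Webcam  | Iris    
Lamp    | NULL    
Desk    | Carol   
Pen     | Carol   
Charger | Beth    


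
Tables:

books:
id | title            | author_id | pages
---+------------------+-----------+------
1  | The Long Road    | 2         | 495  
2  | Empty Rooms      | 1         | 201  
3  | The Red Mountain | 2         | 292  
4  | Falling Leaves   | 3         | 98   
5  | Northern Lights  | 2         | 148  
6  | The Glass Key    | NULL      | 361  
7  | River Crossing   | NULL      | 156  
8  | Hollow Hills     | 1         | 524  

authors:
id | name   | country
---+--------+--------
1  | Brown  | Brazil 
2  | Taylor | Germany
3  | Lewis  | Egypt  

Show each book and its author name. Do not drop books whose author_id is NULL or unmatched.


LEFT JOIN keeps every row from books (the left table); where author_id has no match in authors, the author columns become NULL. Walk through each book:
  - book 1 (The Long Road): author_id=2 -> matches Taylor
  - book 2 (Empty Rooms): author_id=1 -> matches Brown
  - book 3 (The Red Mountain): author_id=2 -> matches Taylor
  - book 4 (Falling Leaves): author_id=3 -> matches Lewis
  - book 5 (Northern Lights): author_id=2 -> matches Taylor
  - book 6 (The Glass Key): author_id=NULL, no match -> kept with NULL
  - book 7 (River Crossing): author_id=NULL, no match -> kept with NULL
  - book 8 (Hollow Hills): author_id=1 -> matches Brown
All 8 rows appear; 2 have NULL author.

SQL:
SELECT a.title, b.name AS author
FROM books a
LEFT JOIN authors b ON a.author_id = b.id

Result:
title            | author
-----------------+-------
The Long Road    | Taylor
Empty Rooms      | Brown 
The Red Mountain | Taylor
Falling Leaves   | Lewis 
Northern Lights  | Taylor
The Glass Key    | NULL  
River Crossing   | NULL  
Hollow Hills     | Brown 


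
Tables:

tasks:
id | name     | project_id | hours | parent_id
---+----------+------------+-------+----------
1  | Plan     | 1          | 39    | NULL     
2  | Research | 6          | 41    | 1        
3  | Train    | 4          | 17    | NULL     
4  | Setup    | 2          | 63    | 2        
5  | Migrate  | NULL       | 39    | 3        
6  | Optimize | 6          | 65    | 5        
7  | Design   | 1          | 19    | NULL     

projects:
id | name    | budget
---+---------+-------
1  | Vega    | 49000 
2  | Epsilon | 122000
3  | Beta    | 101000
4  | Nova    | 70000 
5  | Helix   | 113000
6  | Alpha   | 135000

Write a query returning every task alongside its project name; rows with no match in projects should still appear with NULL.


LEFT JOIN keeps every row from tasks (the left table); where project_id has no match in projects, the project columns become NULL. Walk through each task:
  - task 1 (Plan): project_id=1 -> matches Vega
  - task 2 (Research): project_id=6 -> matches Alpha
  - task 3 (Train): project_id=4 -> matches Nova
  - task 4 (Setup): project_id=2 -> matches Epsilon
  - task 5 (Migrate): project_id=NULL, no match -> kept with NULL
  - task 6 (Optimize): project_id=6 -> matches Alpha
  - task 7 (Design): project_id=1 -> matches Vega
All 7 rows appear; 1 has NULL project.

SQL:
SELECT a.name, b.name AS project
FROM tasks a
LEFT JOIN projects b ON a.project_id = b.id

Result:
name     | project
---------+--------
Plan     | Vega   
Research | Alpha  
Train    | Nova   
Setup    | Epsilon
Migrate  | NULL   
Optimize | Alpha  
Design   | Vega   


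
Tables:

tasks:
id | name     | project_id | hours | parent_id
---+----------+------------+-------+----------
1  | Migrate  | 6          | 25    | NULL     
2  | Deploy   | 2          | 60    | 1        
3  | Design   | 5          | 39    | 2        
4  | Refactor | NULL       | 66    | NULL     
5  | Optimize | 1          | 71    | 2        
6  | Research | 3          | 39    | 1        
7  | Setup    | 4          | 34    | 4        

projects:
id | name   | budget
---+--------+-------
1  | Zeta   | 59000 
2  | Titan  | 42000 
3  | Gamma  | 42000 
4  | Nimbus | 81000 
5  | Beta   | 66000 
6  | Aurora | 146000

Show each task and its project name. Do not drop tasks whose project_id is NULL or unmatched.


LEFT JOIN keeps every row from tasks (the left table); where project_id has no match in projects, the project columns become NULL. Walk through each task:
  - task 1 (Migrate): project_id=6 -> matches Aurora
  - task 2 (Deploy): project_id=2 -> matches Titan
  - task 3 (Design): project_id=5 -> matches Beta
  - task 4 (Refactor): project_id=NULL, no match -> kept with NULL
  - task 5 (Optimize): project_id=1 -> matches Zeta
  - task 6 (Research): project_id=3 -> matches Gamma
  - task 7 (Setup): project_id=4 -> matches Nimbus
All 7 rows appear; 1 has NULL project.

SQL:
SELECT a.name, b.name AS project
FROM tasks a
LEFT JOIN projects b ON a.project_id = b.id

Result:
name     | project
---------+--------
Migrate  | Aurora 
Deploy   | Titan  
Design   | Beta   
Refactor | NULL   
Optimize | Zeta   
Research | Gamma  
Setup    | Nimbus 


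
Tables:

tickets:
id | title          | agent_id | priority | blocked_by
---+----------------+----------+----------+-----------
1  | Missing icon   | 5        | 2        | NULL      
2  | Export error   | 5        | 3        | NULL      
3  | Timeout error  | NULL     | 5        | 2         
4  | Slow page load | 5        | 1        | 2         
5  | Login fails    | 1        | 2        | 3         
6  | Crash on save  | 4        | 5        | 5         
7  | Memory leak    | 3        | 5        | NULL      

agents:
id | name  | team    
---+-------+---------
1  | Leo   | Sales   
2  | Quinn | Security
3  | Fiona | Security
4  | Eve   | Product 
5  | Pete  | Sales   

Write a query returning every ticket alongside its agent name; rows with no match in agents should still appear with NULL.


LEFT JOIN keeps every row from tickets (the left table); where agent_id has no match in agents, the agent columns become NULL. Walk through each ticket:
  - ticket 1 (Missing icon): agent_id=5 -> matches Pete
  - ticket 2 (Export error): agent_id=5 -> matches Pete
  - ticket 3 (Timeout error): agent_id=NULL, no match -> kept with NULL
  - ticket 4 (Slow page load): agent_id=5 -> matches Pete
  - ticket 5 (Login fails): agent_id=1 -> matches Leo
  - ticket 6 (Crash on save): agent_id=4 -> matches Eve
  - ticket 7 (Memory leak): agent_id=3 -> matches Fiona
All 7 rows appear; 1 has NULL agent.

SQL:
SELECT a.title, b.name AS agent
FROM tickets a
LEFT JOIN agents b ON a.agent_id = b.id

Result:
title          | agent
---------------+------
Missing icon   | Pete 
Export error   | Pete 
Timeout error  | NULL 
Slow page load | Pete 
Login fails    | Leo  
Crash on save  | Eve  
Memory leak    | Fiona


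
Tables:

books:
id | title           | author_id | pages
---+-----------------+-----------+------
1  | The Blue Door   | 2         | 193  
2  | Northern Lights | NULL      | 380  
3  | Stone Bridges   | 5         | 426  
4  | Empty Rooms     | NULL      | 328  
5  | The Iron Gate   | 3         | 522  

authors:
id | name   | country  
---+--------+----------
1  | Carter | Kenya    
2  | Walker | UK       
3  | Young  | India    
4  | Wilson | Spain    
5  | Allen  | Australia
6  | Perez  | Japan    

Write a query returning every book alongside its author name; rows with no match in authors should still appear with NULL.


LEFT JOIN keeps every row from books (the left table); where author_id has no match in authors, the author columns become NULL. Walk through each book:
  - book 1 (The Blue Door): author_id=2 -> matches Walker
  - book 2 (Northern Lights): author_id=NULL, no match -> kept with NULL
  - book 3 (Stone Bridges): author_id=5 -> matches Allen
  - book 4 (Empty Rooms): author_id=NULL, no match -> kept with NULL
  - book 5 (The Iron Gate): author_id=3 -> matches Young
All 5 rows appear; 2 have NULL author.

SQL:
SELECT a.title, b.name AS author
FROM books a
LEFT JOIN authors b ON a.author_id = b.id

Result:
title           | author
----------------+-------
The Blue Door   | Walker
Northern Lights | NULL  
Stone Bridges   | Allen 
Empty Rooms     | NULL  
The Iron Gate   | Young 


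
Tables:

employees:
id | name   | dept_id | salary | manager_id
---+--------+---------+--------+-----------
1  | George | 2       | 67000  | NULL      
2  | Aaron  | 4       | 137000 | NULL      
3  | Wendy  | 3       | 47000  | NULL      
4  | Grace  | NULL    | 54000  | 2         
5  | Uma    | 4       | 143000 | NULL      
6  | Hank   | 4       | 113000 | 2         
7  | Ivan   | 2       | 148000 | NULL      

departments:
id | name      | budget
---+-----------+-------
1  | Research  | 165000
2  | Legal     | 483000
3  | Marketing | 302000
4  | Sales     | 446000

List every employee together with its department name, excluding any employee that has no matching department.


INNER JOIN keeps only employees rows whose dept_id matches an id in departments. Walk through each employee:
  - employee 1 (George): dept_id=2 -> matches Legal
  - employee 2 (Aaron): dept_id=4 -> matches Sales
  - employee 3 (Wendy): dept_id=3 -> matches Marketing
  - employee 4 (Grace): dept_id=NULL, no match -> dropped
  - employee 5 (Uma): dept_id=4 -> matches Sales
  - employee 6 (Hank): dept_id=4 -> matches Sales
  - employee 7 (Ivan): dept_id=2 -> matches Legal
So 1 of 7 rows is dropped.

SQL:
SELECT a.name, b.name AS department
FROM employees a
INNER JOIN departments b ON a.dept_id = b.id

Result:
name   | department
-------+-----------
George | Legal     
Aaron  | Sales     
Wendy  | Marketing 
Uma    | Sales     
Hank   | Sales     
Ivan   | Legal     


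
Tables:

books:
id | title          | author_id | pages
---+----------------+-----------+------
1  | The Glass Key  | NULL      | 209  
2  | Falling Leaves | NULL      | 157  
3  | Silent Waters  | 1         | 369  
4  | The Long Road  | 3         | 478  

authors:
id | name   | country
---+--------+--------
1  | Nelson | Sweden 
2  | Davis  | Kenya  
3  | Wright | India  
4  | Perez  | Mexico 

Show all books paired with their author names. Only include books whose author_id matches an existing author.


INNER JOIN keeps only books rows whose author_id matches an id in authors. Walk through each book:
  - book 1 (The Glass Key): author_id=NULL, no match -> dropped
  - book 2 (Falling Leaves): author_id=NULL, no match -> dropped
  - book 3 (Silent Waters): author_id=1 -> matches Nelson
  - book 4 (The Long Road): author_id=3 -> matches Wright
So 2 of 4 rows are dropped.

SQL:
SELECT a.title, b.name AS author
FROM books a
INNER JOIN authors b ON a.author_id = b.id

Result:
title         | author
--------------+-------
Silent Waters | Nelson
The Long Road | Wright


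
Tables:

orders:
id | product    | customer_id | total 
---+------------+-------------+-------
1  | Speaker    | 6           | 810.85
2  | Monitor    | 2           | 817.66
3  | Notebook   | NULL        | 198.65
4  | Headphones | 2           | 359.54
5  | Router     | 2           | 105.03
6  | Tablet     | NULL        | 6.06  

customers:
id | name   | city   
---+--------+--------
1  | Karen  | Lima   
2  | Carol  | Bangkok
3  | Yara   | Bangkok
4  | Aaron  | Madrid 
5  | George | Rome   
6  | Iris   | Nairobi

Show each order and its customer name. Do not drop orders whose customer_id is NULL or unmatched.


LEFT JOIN keeps every row from orders (the left table); where customer_id has no match in customers, the customer columns become NULL. Walk through each order:
  - order 1 (Speaker): customer_id=6 -> matches Iris
  - order 2 (Monitor): customer_id=2 -> matches Carol
  - order 3 (Notebook): customer_id=NULL, no match -> kept with NULL
  - order 4 (Headphones): customer_id=2 -> matches Carol
  - order 5 (Router): customer_id=2 -> matches Carol
  - order 6 (Tablet): customer_id=NULL, no match -> kept with NULL
All 6 rows appear; 2 have NULL customer.

SQL:
SELECT a.product, b.name AS customer
FROM orders a
LEFT JOIN customers b ON a.customer_id = b.id

Result:
product    | customer
-----------+---------
Speaker    | Iris    
Monitor    | Carol   
Notebook   | NULL    
Headphones | Carol   
Router     | Carol   
Tablet     | NULL    
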